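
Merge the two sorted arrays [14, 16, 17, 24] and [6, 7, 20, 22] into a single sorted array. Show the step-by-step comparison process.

Merging process:

Compare 14 vs 6: take 6 from right. Merged: [6]
Compare 14 vs 7: take 7 from right. Merged: [6, 7]
Compare 14 vs 20: take 14 from left. Merged: [6, 7, 14]
Compare 16 vs 20: take 16 from left. Merged: [6, 7, 14, 16]
Compare 17 vs 20: take 17 from left. Merged: [6, 7, 14, 16, 17]
Compare 24 vs 20: take 20 from right. Merged: [6, 7, 14, 16, 17, 20]
Compare 24 vs 22: take 22 from right. Merged: [6, 7, 14, 16, 17, 20, 22]
Append remaining from left: [24]. Merged: [6, 7, 14, 16, 17, 20, 22, 24]

Final merged array: [6, 7, 14, 16, 17, 20, 22, 24]
Total comparisons: 7

The merged array is [6, 7, 14, 16, 17, 20, 22, 24], requiring 7 comparisons. The merge step runs in O(n) time where n is the total number of elements.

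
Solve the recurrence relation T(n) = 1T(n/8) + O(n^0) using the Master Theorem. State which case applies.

Master Theorem for T(n) = 1T(n/8) + O(n^0):

a = 1, b = 8, c = 0
log_b(a) = log_8(1) = 0.0000

Case 2: c = 0 = log_8(1) = 0.0000
T(n) = O(n^0 log n) = O(log n)

For T(n) = 1T(n/8) + O(n^0): log_8(1) = 0.0000. This is Case 2 of the Master Theorem (c = log_b(a), equal work at all levels), giving O(log n).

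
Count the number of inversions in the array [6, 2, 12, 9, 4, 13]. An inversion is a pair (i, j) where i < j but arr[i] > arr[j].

Finding inversions in [6, 2, 12, 9, 4, 13]:

(0, 1): arr[0]=6 > arr[1]=2
(0, 4): arr[0]=6 > arr[4]=4
(2, 3): arr[2]=12 > arr[3]=9
(2, 4): arr[2]=12 > arr[4]=4
(3, 4): arr[3]=9 > arr[4]=4

Total inversions: 5

The array has 5 inversion(s): (0,1), (0,4), (2,3), (2,4), (3,4). Each pair (i,j) satisfies i < j and arr[i] > arr[j].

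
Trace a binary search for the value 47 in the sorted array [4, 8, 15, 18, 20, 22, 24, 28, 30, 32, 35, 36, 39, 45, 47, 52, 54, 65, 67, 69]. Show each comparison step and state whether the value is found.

Binary search for 47 in [4, 8, 15, 18, 20, 22, 24, 28, 30, 32, 35, 36, 39, 45, 47, 52, 54, 65, 67, 69]:

lo=0, hi=19, mid=9, arr[mid]=32 -> 32 < 47, search right half
lo=10, hi=19, mid=14, arr[mid]=47 -> Found target at index 14!

Binary search finds 47 at index 14 after 2 comparisons. The search repeatedly halves the search space by comparing with the middle element.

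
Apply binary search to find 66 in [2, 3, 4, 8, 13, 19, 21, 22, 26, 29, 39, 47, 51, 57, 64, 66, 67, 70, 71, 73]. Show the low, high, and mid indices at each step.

Binary search for 66 in [2, 3, 4, 8, 13, 19, 21, 22, 26, 29, 39, 47, 51, 57, 64, 66, 67, 70, 71, 73]:

lo=0, hi=19, mid=9, arr[mid]=29 -> 29 < 66, search right half
lo=10, hi=19, mid=14, arr[mid]=64 -> 64 < 66, search right half
lo=15, hi=19, mid=17, arr[mid]=70 -> 70 > 66, search left half
lo=15, hi=16, mid=15, arr[mid]=66 -> Found target at index 15!

Binary search finds 66 at index 15 after 4 comparisons. The search repeatedly halves the search space by comparing with the middle element.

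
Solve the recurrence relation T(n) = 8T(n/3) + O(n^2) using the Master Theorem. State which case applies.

Master Theorem for T(n) = 8T(n/3) + O(n^2):

a = 8, b = 3, c = 2
log_b(a) = log_3(8) = 1.8928

Case 3: c = 2 > log_3(8) = 1.8928
T(n) = O(n^2) = O(n^2)

For T(n) = 8T(n/3) + O(n^2): log_3(8) = 1.8928. This is Case 3 of the Master Theorem (c > log_b(a), work dominated by root), giving O(n^2).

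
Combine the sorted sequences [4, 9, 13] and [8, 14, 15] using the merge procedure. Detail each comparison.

Merging process:

Compare 4 vs 8: take 4 from left. Merged: [4]
Compare 9 vs 8: take 8 from right. Merged: [4, 8]
Compare 9 vs 14: take 9 from left. Merged: [4, 8, 9]
Compare 13 vs 14: take 13 from left. Merged: [4, 8, 9, 13]
Append remaining from right: [14, 15]. Merged: [4, 8, 9, 13, 14, 15]

Final merged array: [4, 8, 9, 13, 14, 15]
Total comparisons: 4

The merged array is [4, 8, 9, 13, 14, 15], requiring 4 comparisons. The merge step runs in O(n) time where n is the total number of elements.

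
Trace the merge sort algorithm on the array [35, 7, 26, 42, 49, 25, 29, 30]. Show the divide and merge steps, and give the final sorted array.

Merge sort trace:

Split: [35, 7, 26, 42, 49, 25, 29, 30] -> [35, 7, 26, 42] and [49, 25, 29, 30]
  Split: [35, 7, 26, 42] -> [35, 7] and [26, 42]
    Split: [35, 7] -> [35] and [7]
    Merge: [35] + [7] -> [7, 35]
    Split: [26, 42] -> [26] and [42]
    Merge: [26] + [42] -> [26, 42]
  Merge: [7, 35] + [26, 42] -> [7, 26, 35, 42]
  Split: [49, 25, 29, 30] -> [49, 25] and [29, 30]
    Split: [49, 25] -> [49] and [25]
    Merge: [49] + [25] -> [25, 49]
    Split: [29, 30] -> [29] and [30]
    Merge: [29] + [30] -> [29, 30]
  Merge: [25, 49] + [29, 30] -> [25, 29, 30, 49]
Merge: [7, 26, 35, 42] + [25, 29, 30, 49] -> [7, 25, 26, 29, 30, 35, 42, 49]

Final sorted array: [7, 25, 26, 29, 30, 35, 42, 49]

The merge sort proceeds by recursively splitting the array and merging sorted halves.
After all merges, the sorted array is [7, 25, 26, 29, 30, 35, 42, 49].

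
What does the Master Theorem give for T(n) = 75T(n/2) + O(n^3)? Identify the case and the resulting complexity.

Master Theorem for T(n) = 75T(n/2) + O(n^3):

a = 75, b = 2, c = 3
log_b(a) = log_2(75) = 6.2288

Case 1: c = 3 < log_2(75) = 6.2288
T(n) = O(n^(log_2 75))

For T(n) = 75T(n/2) + O(n^3): log_2(75) = 6.2288. This is Case 1 of the Master Theorem (c < log_b(a), work dominated by leaves), giving O(n^(log_2 75)).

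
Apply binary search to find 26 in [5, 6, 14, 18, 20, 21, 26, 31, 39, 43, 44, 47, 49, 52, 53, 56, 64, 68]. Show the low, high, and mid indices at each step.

Binary search for 26 in [5, 6, 14, 18, 20, 21, 26, 31, 39, 43, 44, 47, 49, 52, 53, 56, 64, 68]:

lo=0, hi=17, mid=8, arr[mid]=39 -> 39 > 26, search left half
lo=0, hi=7, mid=3, arr[mid]=18 -> 18 < 26, search right half
lo=4, hi=7, mid=5, arr[mid]=21 -> 21 < 26, search right half
lo=6, hi=7, mid=6, arr[mid]=26 -> Found target at index 6!

Binary search finds 26 at index 6 after 4 comparisons. The search repeatedly halves the search space by comparing with the middle element.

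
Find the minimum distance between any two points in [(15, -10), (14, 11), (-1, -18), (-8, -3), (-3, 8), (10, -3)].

Computing all pairwise distances among 6 points:

d((15, -10), (14, 11)) = 21.0238
d((15, -10), (-1, -18)) = 17.8885
d((15, -10), (-8, -3)) = 24.0416
d((15, -10), (-3, 8)) = 25.4558
d((15, -10), (10, -3)) = 8.6023 <-- minimum
d((14, 11), (-1, -18)) = 32.6497
d((14, 11), (-8, -3)) = 26.0768
d((14, 11), (-3, 8)) = 17.2627
d((14, 11), (10, -3)) = 14.5602
d((-1, -18), (-8, -3)) = 16.5529
d((-1, -18), (-3, 8)) = 26.0768
d((-1, -18), (10, -3)) = 18.6011
d((-8, -3), (-3, 8)) = 12.083
d((-8, -3), (10, -3)) = 18.0
d((-3, 8), (10, -3)) = 17.0294

Closest pair: (15, -10) and (10, -3) with distance 8.6023

The closest pair is (15, -10) and (10, -3) with Euclidean distance 8.6023. For 6 points, brute-force pairwise comparison is shown above. For large n, the divide-and-conquer algorithm (sort by x, recurse on halves, check the dividing strip) achieves O(n log n).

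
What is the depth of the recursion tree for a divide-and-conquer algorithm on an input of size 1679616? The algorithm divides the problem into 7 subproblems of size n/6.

For divide and conquer with division factor 6:

Problem sizes at each level:
Level 0: 1679616
Level 1: 279936
Level 2: 46656
Level 3: 7776
Level 4: 1296
Level 5: 216
Level 6: 36
Level 7: 6
Level 8: 1

The root is level 0 and the size-1 base case is level 8 (the tree spans levels 0 through 8, i.e. 9 levels counting the root), so the depth is the number of divisions: log_6(1679616) = 8

The recursion tree depth is log_6(1679616) = 8. At each level, the problem size is divided by 6, so it takes 8 divisions to reduce to a base case of size 1. The algorithm makes 7 recursive calls at each level.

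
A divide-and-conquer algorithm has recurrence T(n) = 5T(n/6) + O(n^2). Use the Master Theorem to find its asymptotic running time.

Master Theorem for T(n) = 5T(n/6) + O(n^2):

a = 5, b = 6, c = 2
log_b(a) = log_6(5) = 0.8982

Case 3: c = 2 > log_6(5) = 0.8982
T(n) = O(n^2) = O(n^2)

For T(n) = 5T(n/6) + O(n^2): log_6(5) = 0.8982. This is Case 3 of the Master Theorem (c > log_b(a), work dominated by root), giving O(n^2).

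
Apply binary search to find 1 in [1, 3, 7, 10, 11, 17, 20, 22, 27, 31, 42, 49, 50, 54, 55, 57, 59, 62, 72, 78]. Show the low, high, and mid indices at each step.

Binary search for 1 in [1, 3, 7, 10, 11, 17, 20, 22, 27, 31, 42, 49, 50, 54, 55, 57, 59, 62, 72, 78]:

lo=0, hi=19, mid=9, arr[mid]=31 -> 31 > 1, search left half
lo=0, hi=8, mid=4, arr[mid]=11 -> 11 > 1, search left half
lo=0, hi=3, mid=1, arr[mid]=3 -> 3 > 1, search left half
lo=0, hi=0, mid=0, arr[mid]=1 -> Found target at index 0!

Binary search finds 1 at index 0 after 4 comparisons. The search repeatedly halves the search space by comparing with the middle element.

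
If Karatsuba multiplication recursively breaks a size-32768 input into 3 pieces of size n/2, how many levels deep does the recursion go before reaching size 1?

For divide and conquer with division factor 2:

Problem sizes at each level:
Level 0: 32768
Level 1: 16384
Level 2: 8192
Level 3: 4096
Level 4: 2048
Level 5: 1024
Level 6: 512
Level 7: 256
Level 8: 128
Level 9: 64
Level 10: 32
Level 11: 16
Level 12: 8
Level 13: 4
Level 14: 2
Level 15: 1

The root is level 0 and the size-1 base case is level 15 (the tree spans levels 0 through 15, i.e. 16 levels counting the root), so the depth is the number of divisions: log_2(32768) = 15

The recursion tree depth is log_2(32768) = 15. At each level, the problem size is divided by 2, so it takes 15 divisions to reduce to a base case of size 1. The algorithm makes 3 recursive calls at each level.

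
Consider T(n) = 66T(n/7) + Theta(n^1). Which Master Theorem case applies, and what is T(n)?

Master Theorem for T(n) = 66T(n/7) + O(n^1):

a = 66, b = 7, c = 1
log_b(a) = log_7(66) = 2.1531

Case 1: c = 1 < log_7(66) = 2.1531
T(n) = O(n^(log_7 66))

For T(n) = 66T(n/7) + O(n^1): log_7(66) = 2.1531. This is Case 1 of the Master Theorem (c < log_b(a), work dominated by leaves), giving O(n^(log_7 66)).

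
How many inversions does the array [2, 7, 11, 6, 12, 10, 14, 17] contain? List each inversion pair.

Finding inversions in [2, 7, 11, 6, 12, 10, 14, 17]:

(1, 3): arr[1]=7 > arr[3]=6
(2, 3): arr[2]=11 > arr[3]=6
(2, 5): arr[2]=11 > arr[5]=10
(4, 5): arr[4]=12 > arr[5]=10

Total inversions: 4

The array has 4 inversion(s): (1,3), (2,3), (2,5), (4,5). Each pair (i,j) satisfies i < j and arr[i] > arr[j].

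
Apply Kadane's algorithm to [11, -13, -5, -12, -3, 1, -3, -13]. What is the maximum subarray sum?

Using Kadane's algorithm on [11, -13, -5, -12, -3, 1, -3, -13]:

Scanning through the array:
Position 1 (value -13): max_ending_here = -2, max_so_far = 11
Position 2 (value -5): max_ending_here = -5, max_so_far = 11
Position 3 (value -12): max_ending_here = -12, max_so_far = 11
Position 4 (value -3): max_ending_here = -3, max_so_far = 11
Position 5 (value 1): max_ending_here = 1, max_so_far = 11
Position 6 (value -3): max_ending_here = -2, max_so_far = 11
Position 7 (value -13): max_ending_here = -13, max_so_far = 11

Maximum subarray: [11]
Maximum sum: 11

The maximum subarray is [11] with sum 11. This subarray runs from index 0 to index 0.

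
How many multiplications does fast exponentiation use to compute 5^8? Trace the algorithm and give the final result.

Computing 5^8 by squaring (build up from 5^1; each line after the first costs one multiplication):

5^1 = 5
5^2 = (5^1)^2 = 5^2 = 25
5^4 = (5^2)^2 = 25^2 = 625
5^8 = (5^4)^2 = 625^2 = 390625

Result: 390625
Multiplications needed: 3 (3 lines after 5^1)

5^8 = 390625. Using exponentiation by squaring, this requires 3 multiplications. The key idea: if the exponent is even, square the half-power; if odd, multiply by the base once.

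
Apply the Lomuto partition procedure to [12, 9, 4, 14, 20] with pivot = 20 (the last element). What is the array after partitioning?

Lomuto partition with pivot = 20:

Initial array: [12, 9, 4, 14, 20]

arr[0]=12 <= 20: swap with position 0, array becomes [12, 9, 4, 14, 20]
arr[1]=9 <= 20: swap with position 1, array becomes [12, 9, 4, 14, 20]
arr[2]=4 <= 20: swap with position 2, array becomes [12, 9, 4, 14, 20]
arr[3]=14 <= 20: swap with position 3, array becomes [12, 9, 4, 14, 20]

Place pivot at position 4: [12, 9, 4, 14, 20]
Pivot position: 4

After partitioning with pivot 20, the array becomes [12, 9, 4, 14, 20]. The pivot is placed at index 4. All elements to the left of the pivot are <= 20, and all elements to the right are > 20.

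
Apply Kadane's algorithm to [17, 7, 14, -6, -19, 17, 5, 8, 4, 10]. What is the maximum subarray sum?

Using Kadane's algorithm on [17, 7, 14, -6, -19, 17, 5, 8, 4, 10]:

Scanning through the array:
Position 1 (value 7): max_ending_here = 24, max_so_far = 24
Position 2 (value 14): max_ending_here = 38, max_so_far = 38
Position 3 (value -6): max_ending_here = 32, max_so_far = 38
Position 4 (value -19): max_ending_here = 13, max_so_far = 38
Position 5 (value 17): max_ending_here = 30, max_so_far = 38
Position 6 (value 5): max_ending_here = 35, max_so_far = 38
Position 7 (value 8): max_ending_here = 43, max_so_far = 43
Position 8 (value 4): max_ending_here = 47, max_so_far = 47
Position 9 (value 10): max_ending_here = 57, max_so_far = 57

Maximum subarray: [17, 7, 14, -6, -19, 17, 5, 8, 4, 10]
Maximum sum: 57

The maximum subarray is [17, 7, 14, -6, -19, 17, 5, 8, 4, 10] with sum 57. This subarray runs from index 0 to index 9.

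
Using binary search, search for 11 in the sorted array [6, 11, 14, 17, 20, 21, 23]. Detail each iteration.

Binary search for 11 in [6, 11, 14, 17, 20, 21, 23]:

lo=0, hi=6, mid=3, arr[mid]=17 -> 17 > 11, search left half
lo=0, hi=2, mid=1, arr[mid]=11 -> Found target at index 1!

Binary search finds 11 at index 1 after 2 comparisons. The search repeatedly halves the search space by comparing with the middle element.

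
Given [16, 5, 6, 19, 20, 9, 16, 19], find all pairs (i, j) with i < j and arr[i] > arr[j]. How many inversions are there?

Finding inversions in [16, 5, 6, 19, 20, 9, 16, 19]:

(0, 1): arr[0]=16 > arr[1]=5
(0, 2): arr[0]=16 > arr[2]=6
(0, 5): arr[0]=16 > arr[5]=9
(3, 5): arr[3]=19 > arr[5]=9
(3, 6): arr[3]=19 > arr[6]=16
(4, 5): arr[4]=20 > arr[5]=9
(4, 6): arr[4]=20 > arr[6]=16
(4, 7): arr[4]=20 > arr[7]=19

Total inversions: 8

The array has 8 inversion(s): (0,1), (0,2), (0,5), (3,5), (3,6), (4,5), (4,6), (4,7). Each pair (i,j) satisfies i < j and arr[i] > arr[j].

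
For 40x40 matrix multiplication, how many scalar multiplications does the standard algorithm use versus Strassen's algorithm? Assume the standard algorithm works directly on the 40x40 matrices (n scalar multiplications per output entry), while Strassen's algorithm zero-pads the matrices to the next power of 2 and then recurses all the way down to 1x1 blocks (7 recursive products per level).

Matrix multiplication for 40x40 matrices:

Strassen's algorithm requires power-of-2 dimensions. Pad 40x40 to 64x64 (next power of 2).

Standard algorithm: 40^3 = 64000 multiplications
Strassen's algorithm: 7^(log2(64)) = 7^6 = 117649 multiplications
Difference: 64000 - 117649 = -53649 (Strassen uses MORE here due to padding overhead — for small or just-over-power-of-2 n, padding can outweigh the per-level savings)

Standard: 64000 multiplications (40^3). Strassen: 117649 multiplications (7^6, after padding to 64x64). Strassen reduces 8 recursive multiplications to 7 at each level.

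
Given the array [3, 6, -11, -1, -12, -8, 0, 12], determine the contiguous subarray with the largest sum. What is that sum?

Using Kadane's algorithm on [3, 6, -11, -1, -12, -8, 0, 12]:

Scanning through the array:
Position 1 (value 6): max_ending_here = 9, max_so_far = 9
Position 2 (value -11): max_ending_here = -2, max_so_far = 9
Position 3 (value -1): max_ending_here = -1, max_so_far = 9
Position 4 (value -12): max_ending_here = -12, max_so_far = 9
Position 5 (value -8): max_ending_here = -8, max_so_far = 9
Position 6 (value 0): max_ending_here = 0, max_so_far = 9
Position 7 (value 12): max_ending_here = 12, max_so_far = 12

Maximum subarray: [0, 12]
Maximum sum: 12

The maximum subarray is [0, 12] with sum 12. This subarray runs from index 6 to index 7.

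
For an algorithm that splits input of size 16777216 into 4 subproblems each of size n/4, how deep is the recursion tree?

For divide and conquer with division factor 4:

Problem sizes at each level:
Level 0: 16777216
Level 1: 4194304
Level 2: 1048576
Level 3: 262144
Level 4: 65536
Level 5: 16384
Level 6: 4096
Level 7: 1024
Level 8: 256
Level 9: 64
Level 10: 16
Level 11: 4
Level 12: 1

The root is level 0 and the size-1 base case is level 12 (the tree spans levels 0 through 12, i.e. 13 levels counting the root), so the depth is the number of divisions: log_4(16777216) = 12

The recursion tree depth is log_4(16777216) = 12. At each level, the problem size is divided by 4, so it takes 12 divisions to reduce to a base case of size 1. The algorithm makes 4 recursive calls at each level.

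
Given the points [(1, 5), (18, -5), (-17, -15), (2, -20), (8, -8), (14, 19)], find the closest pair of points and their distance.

Computing all pairwise distances among 6 points:

d((1, 5), (18, -5)) = 19.7231
d((1, 5), (-17, -15)) = 26.9072
d((1, 5), (2, -20)) = 25.02
d((1, 5), (8, -8)) = 14.7648
d((1, 5), (14, 19)) = 19.105
d((18, -5), (-17, -15)) = 36.4005
d((18, -5), (2, -20)) = 21.9317
d((18, -5), (8, -8)) = 10.4403 <-- minimum
d((18, -5), (14, 19)) = 24.3311
d((-17, -15), (2, -20)) = 19.6469
d((-17, -15), (8, -8)) = 25.9615
d((-17, -15), (14, 19)) = 46.0109
d((2, -20), (8, -8)) = 13.4164
d((2, -20), (14, 19)) = 40.8044
d((8, -8), (14, 19)) = 27.6586

Closest pair: (18, -5) and (8, -8) with distance 10.4403

The closest pair is (18, -5) and (8, -8) with Euclidean distance 10.4403. For 6 points, brute-force pairwise comparison is shown above. For large n, the divide-and-conquer algorithm (sort by x, recurse on halves, check the dividing strip) achieves O(n log n).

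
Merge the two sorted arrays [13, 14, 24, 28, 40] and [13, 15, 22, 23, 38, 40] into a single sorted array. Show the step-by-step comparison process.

Merging process:

Compare 13 vs 13: take 13 from left. Merged: [13]
Compare 14 vs 13: take 13 from right. Merged: [13, 13]
Compare 14 vs 15: take 14 from left. Merged: [13, 13, 14]
Compare 24 vs 15: take 15 from right. Merged: [13, 13, 14, 15]
Compare 24 vs 22: take 22 from right. Merged: [13, 13, 14, 15, 22]
Compare 24 vs 23: take 23 from right. Merged: [13, 13, 14, 15, 22, 23]
Compare 24 vs 38: take 24 from left. Merged: [13, 13, 14, 15, 22, 23, 24]
Compare 28 vs 38: take 28 from left. Merged: [13, 13, 14, 15, 22, 23, 24, 28]
Compare 40 vs 38: take 38 from right. Merged: [13, 13, 14, 15, 22, 23, 24, 28, 38]
Compare 40 vs 40: take 40 from left. Merged: [13, 13, 14, 15, 22, 23, 24, 28, 38, 40]
Append remaining from right: [40]. Merged: [13, 13, 14, 15, 22, 23, 24, 28, 38, 40, 40]

Final merged array: [13, 13, 14, 15, 22, 23, 24, 28, 38, 40, 40]
Total comparisons: 10

The merged array is [13, 13, 14, 15, 22, 23, 24, 28, 38, 40, 40], requiring 10 comparisons. The merge step runs in O(n) time where n is the total number of elements.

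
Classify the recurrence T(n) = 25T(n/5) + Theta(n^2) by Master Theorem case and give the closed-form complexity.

Master Theorem for T(n) = 25T(n/5) + O(n^2):

a = 25, b = 5, c = 2
log_b(a) = log_5(25) = 2.0000

Case 2: c = 2 = log_5(25) = 2.0000
T(n) = O(n^2 log n) = O(n^2 log n)

For T(n) = 25T(n/5) + O(n^2): log_5(25) = 2.0000. This is Case 2 of the Master Theorem (c = log_b(a), equal work at all levels), giving O(n^2 log n).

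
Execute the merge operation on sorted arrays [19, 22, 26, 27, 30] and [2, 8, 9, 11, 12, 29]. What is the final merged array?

Merging process:

Compare 19 vs 2: take 2 from right. Merged: [2]
Compare 19 vs 8: take 8 from right. Merged: [2, 8]
Compare 19 vs 9: take 9 from right. Merged: [2, 8, 9]
Compare 19 vs 11: take 11 from right. Merged: [2, 8, 9, 11]
Compare 19 vs 12: take 12 from right. Merged: [2, 8, 9, 11, 12]
Compare 19 vs 29: take 19 from left. Merged: [2, 8, 9, 11, 12, 19]
Compare 22 vs 29: take 22 from left. Merged: [2, 8, 9, 11, 12, 19, 22]
Compare 26 vs 29: take 26 from left. Merged: [2, 8, 9, 11, 12, 19, 22, 26]
Compare 27 vs 29: take 27 from left. Merged: [2, 8, 9, 11, 12, 19, 22, 26, 27]
Compare 30 vs 29: take 29 from right. Merged: [2, 8, 9, 11, 12, 19, 22, 26, 27, 29]
Append remaining from left: [30]. Merged: [2, 8, 9, 11, 12, 19, 22, 26, 27, 29, 30]

Final merged array: [2, 8, 9, 11, 12, 19, 22, 26, 27, 29, 30]
Total comparisons: 10

The merged array is [2, 8, 9, 11, 12, 19, 22, 26, 27, 29, 30], requiring 10 comparisons. The merge step runs in O(n) time where n is the total number of elements.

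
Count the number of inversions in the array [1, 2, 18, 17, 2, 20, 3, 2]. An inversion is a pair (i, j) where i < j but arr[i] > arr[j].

Finding inversions in [1, 2, 18, 17, 2, 20, 3, 2]:

(2, 3): arr[2]=18 > arr[3]=17
(2, 4): arr[2]=18 > arr[4]=2
(2, 6): arr[2]=18 > arr[6]=3
(2, 7): arr[2]=18 > arr[7]=2
(3, 4): arr[3]=17 > arr[4]=2
(3, 6): arr[3]=17 > arr[6]=3
(3, 7): arr[3]=17 > arr[7]=2
(5, 6): arr[5]=20 > arr[6]=3
(5, 7): arr[5]=20 > arr[7]=2
(6, 7): arr[6]=3 > arr[7]=2

Total inversions: 10

The array has 10 inversion(s): (2,3), (2,4), (2,6), (2,7), (3,4), (3,6), (3,7), (5,6), (5,7), (6,7). Each pair (i,j) satisfies i < j and arr[i] > arr[j].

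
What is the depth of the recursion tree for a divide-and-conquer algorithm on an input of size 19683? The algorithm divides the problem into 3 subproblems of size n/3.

For divide and conquer with division factor 3:

Problem sizes at each level:
Level 0: 19683
Level 1: 6561
Level 2: 2187
Level 3: 729
Level 4: 243
Level 5: 81
Level 6: 27
Level 7: 9
Level 8: 3
Level 9: 1

The root is level 0 and the size-1 base case is level 9 (the tree spans levels 0 through 9, i.e. 10 levels counting the root), so the depth is the number of divisions: log_3(19683) = 9

The recursion tree depth is log_3(19683) = 9. At each level, the problem size is divided by 3, so it takes 9 divisions to reduce to a base case of size 1. The algorithm makes 3 recursive calls at each level.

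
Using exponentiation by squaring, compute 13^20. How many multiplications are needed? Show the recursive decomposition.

Computing 13^20 by squaring (build up from 13^1; each line after the first costs one multiplication):

13^1 = 13
13^2 = (13^1)^2 = 13^2 = 169
13^4 = (13^2)^2 = 169^2 = 28561
13^5 = 13 * 13^4 = 13 * 28561 = 371293
13^10 = (13^5)^2 = 371293^2 = 137858491849
13^20 = (13^10)^2 = 137858491849^2 = 19004963774880799438801

Result: 19004963774880799438801
Multiplications needed: 5 (5 lines after 13^1)

13^20 = 19004963774880799438801. Using exponentiation by squaring, this requires 5 multiplications. The key idea: if the exponent is even, square the half-power; if odd, multiply by the base once.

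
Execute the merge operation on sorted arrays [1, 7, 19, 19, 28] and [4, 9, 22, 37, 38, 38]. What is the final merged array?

Merging process:

Compare 1 vs 4: take 1 from left. Merged: [1]
Compare 7 vs 4: take 4 from right. Merged: [1, 4]
Compare 7 vs 9: take 7 from left. Merged: [1, 4, 7]
Compare 19 vs 9: take 9 from right. Merged: [1, 4, 7, 9]
Compare 19 vs 22: take 19 from left. Merged: [1, 4, 7, 9, 19]
Compare 19 vs 22: take 19 from left. Merged: [1, 4, 7, 9, 19, 19]
Compare 28 vs 22: take 22 from right. Merged: [1, 4, 7, 9, 19, 19, 22]
Compare 28 vs 37: take 28 from left. Merged: [1, 4, 7, 9, 19, 19, 22, 28]
Append remaining from right: [37, 38, 38]. Merged: [1, 4, 7, 9, 19, 19, 22, 28, 37, 38, 38]

Final merged array: [1, 4, 7, 9, 19, 19, 22, 28, 37, 38, 38]
Total comparisons: 8

The merged array is [1, 4, 7, 9, 19, 19, 22, 28, 37, 38, 38], requiring 8 comparisons. The merge step runs in O(n) time where n is the total number of elements.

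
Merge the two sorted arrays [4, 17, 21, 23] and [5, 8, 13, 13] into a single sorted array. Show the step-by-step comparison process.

Merging process:

Compare 4 vs 5: take 4 from left. Merged: [4]
Compare 17 vs 5: take 5 from right. Merged: [4, 5]
Compare 17 vs 8: take 8 from right. Merged: [4, 5, 8]
Compare 17 vs 13: take 13 from right. Merged: [4, 5, 8, 13]
Compare 17 vs 13: take 13 from right. Merged: [4, 5, 8, 13, 13]
Append remaining from left: [17, 21, 23]. Merged: [4, 5, 8, 13, 13, 17, 21, 23]

Final merged array: [4, 5, 8, 13, 13, 17, 21, 23]
Total comparisons: 5

The merged array is [4, 5, 8, 13, 13, 17, 21, 23], requiring 5 comparisons. The merge step runs in O(n) time where n is the total number of elements.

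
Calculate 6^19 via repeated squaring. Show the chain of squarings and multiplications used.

Computing 6^19 by squaring (build up from 6^1; each line after the first costs one multiplication):

6^1 = 6
6^2 = (6^1)^2 = 6^2 = 36
6^4 = (6^2)^2 = 36^2 = 1296
6^8 = (6^4)^2 = 1296^2 = 1679616
6^9 = 6 * 6^8 = 6 * 1679616 = 10077696
6^18 = (6^9)^2 = 10077696^2 = 101559956668416
6^19 = 6 * 6^18 = 6 * 101559956668416 = 609359740010496

Result: 609359740010496
Multiplications needed: 6 (6 lines after 6^1)

6^19 = 609359740010496. Using exponentiation by squaring, this requires 6 multiplications. The key idea: if the exponent is even, square the half-power; if odd, multiply by the base once.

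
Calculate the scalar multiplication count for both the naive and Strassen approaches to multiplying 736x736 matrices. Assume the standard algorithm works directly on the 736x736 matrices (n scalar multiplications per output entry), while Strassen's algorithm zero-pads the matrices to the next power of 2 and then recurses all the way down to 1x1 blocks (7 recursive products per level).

Matrix multiplication for 736x736 matrices:

Strassen's algorithm requires power-of-2 dimensions. Pad 736x736 to 1024x1024 (next power of 2).

Standard algorithm: 736^3 = 398688256 multiplications
Strassen's algorithm: 7^(log2(1024)) = 7^10 = 282475249 multiplications
Savings: 398688256 - 282475249 = 116213007 multiplications

Standard: 398688256 multiplications (736^3). Strassen: 282475249 multiplications (7^10, after padding to 1024x1024). Strassen reduces 8 recursive multiplications to 7 at each level.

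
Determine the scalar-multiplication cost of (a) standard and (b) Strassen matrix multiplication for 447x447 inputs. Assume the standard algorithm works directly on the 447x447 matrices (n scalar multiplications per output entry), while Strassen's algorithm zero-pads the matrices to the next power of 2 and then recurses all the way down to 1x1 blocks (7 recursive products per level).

Matrix multiplication for 447x447 matrices:

Strassen's algorithm requires power-of-2 dimensions. Pad 447x447 to 512x512 (next power of 2).

Standard algorithm: 447^3 = 89314623 multiplications
Strassen's algorithm: 7^(log2(512)) = 7^9 = 40353607 multiplications
Savings: 89314623 - 40353607 = 48961016 multiplications

Standard: 89314623 multiplications (447^3). Strassen: 40353607 multiplications (7^9, after padding to 512x512). Strassen reduces 8 recursive multiplications to 7 at each level.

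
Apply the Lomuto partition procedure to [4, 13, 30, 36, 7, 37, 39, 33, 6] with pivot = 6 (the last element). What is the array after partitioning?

Lomuto partition with pivot = 6:

Initial array: [4, 13, 30, 36, 7, 37, 39, 33, 6]

arr[0]=4 <= 6: swap with position 0, array becomes [4, 13, 30, 36, 7, 37, 39, 33, 6]
arr[1]=13 > 6: no swap
arr[2]=30 > 6: no swap
arr[3]=36 > 6: no swap
arr[4]=7 > 6: no swap
arr[5]=37 > 6: no swap
arr[6]=39 > 6: no swap
arr[7]=33 > 6: no swap

Place pivot at position 1: [4, 6, 30, 36, 7, 37, 39, 33, 13]
Pivot position: 1

After partitioning with pivot 6, the array becomes [4, 6, 30, 36, 7, 37, 39, 33, 13]. The pivot is placed at index 1. All elements to the left of the pivot are <= 6, and all elements to the right are > 6.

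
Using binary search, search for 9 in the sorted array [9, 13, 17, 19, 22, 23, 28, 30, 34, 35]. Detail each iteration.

Binary search for 9 in [9, 13, 17, 19, 22, 23, 28, 30, 34, 35]:

lo=0, hi=9, mid=4, arr[mid]=22 -> 22 > 9, search left half
lo=0, hi=3, mid=1, arr[mid]=13 -> 13 > 9, search left half
lo=0, hi=0, mid=0, arr[mid]=9 -> Found target at index 0!

Binary search finds 9 at index 0 after 3 comparisons. The search repeatedly halves the search space by comparing with the middle element.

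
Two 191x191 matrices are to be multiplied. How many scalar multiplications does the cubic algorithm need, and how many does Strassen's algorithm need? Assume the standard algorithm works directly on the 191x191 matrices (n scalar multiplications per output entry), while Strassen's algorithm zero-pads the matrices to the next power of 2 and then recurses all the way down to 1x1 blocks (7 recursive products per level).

Matrix multiplication for 191x191 matrices:

Strassen's algorithm requires power-of-2 dimensions. Pad 191x191 to 256x256 (next power of 2).

Standard algorithm: 191^3 = 6967871 multiplications
Strassen's algorithm: 7^(log2(256)) = 7^8 = 5764801 multiplications
Savings: 6967871 - 5764801 = 1203070 multiplications

Standard: 6967871 multiplications (191^3). Strassen: 5764801 multiplications (7^8, after padding to 256x256). Strassen reduces 8 recursive multiplications to 7 at each level.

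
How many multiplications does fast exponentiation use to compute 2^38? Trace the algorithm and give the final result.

Computing 2^38 by squaring (build up from 2^1; each line after the first costs one multiplication):

2^1 = 2
2^2 = (2^1)^2 = 2^2 = 4
2^4 = (2^2)^2 = 4^2 = 16
2^8 = (2^4)^2 = 16^2 = 256
2^9 = 2 * 2^8 = 2 * 256 = 512
2^18 = (2^9)^2 = 512^2 = 262144
2^19 = 2 * 2^18 = 2 * 262144 = 524288
2^38 = (2^19)^2 = 524288^2 = 274877906944

Result: 274877906944
Multiplications needed: 7 (7 lines after 2^1)

2^38 = 274877906944. Using exponentiation by squaring, this requires 7 multiplications. The key idea: if the exponent is even, square the half-power; if odd, multiply by the base once.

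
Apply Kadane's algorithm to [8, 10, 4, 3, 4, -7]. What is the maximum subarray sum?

Using Kadane's algorithm on [8, 10, 4, 3, 4, -7]:

Scanning through the array:
Position 1 (value 10): max_ending_here = 18, max_so_far = 18
Position 2 (value 4): max_ending_here = 22, max_so_far = 22
Position 3 (value 3): max_ending_here = 25, max_so_far = 25
Position 4 (value 4): max_ending_here = 29, max_so_far = 29
Position 5 (value -7): max_ending_here = 22, max_so_far = 29

Maximum subarray: [8, 10, 4, 3, 4]
Maximum sum: 29

The maximum subarray is [8, 10, 4, 3, 4] with sum 29. This subarray runs from index 0 to index 4.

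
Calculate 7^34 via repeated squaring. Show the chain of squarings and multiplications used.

Computing 7^34 by squaring (build up from 7^1; each line after the first costs one multiplication):

7^1 = 7
7^2 = (7^1)^2 = 7^2 = 49
7^4 = (7^2)^2 = 49^2 = 2401
7^8 = (7^4)^2 = 2401^2 = 5764801
7^16 = (7^8)^2 = 5764801^2 = 33232930569601
7^17 = 7 * 7^16 = 7 * 33232930569601 = 232630513987207
7^34 = (7^17)^2 = 232630513987207^2 = 54116956037952111668959660849

Result: 54116956037952111668959660849
Multiplications needed: 6 (6 lines after 7^1)

7^34 = 54116956037952111668959660849. Using exponentiation by squaring, this requires 6 multiplications. The key idea: if the exponent is even, square the half-power; if odd, multiply by the base once.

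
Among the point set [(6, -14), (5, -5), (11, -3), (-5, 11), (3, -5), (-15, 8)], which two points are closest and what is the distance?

Computing all pairwise distances among 6 points:

d((6, -14), (5, -5)) = 9.0554
d((6, -14), (11, -3)) = 12.083
d((6, -14), (-5, 11)) = 27.313
d((6, -14), (3, -5)) = 9.4868
d((6, -14), (-15, 8)) = 30.4138
d((5, -5), (11, -3)) = 6.3246
d((5, -5), (-5, 11)) = 18.868
d((5, -5), (3, -5)) = 2.0 <-- minimum
d((5, -5), (-15, 8)) = 23.8537
d((11, -3), (-5, 11)) = 21.2603
d((11, -3), (3, -5)) = 8.2462
d((11, -3), (-15, 8)) = 28.2312
d((-5, 11), (3, -5)) = 17.8885
d((-5, 11), (-15, 8)) = 10.4403
d((3, -5), (-15, 8)) = 22.2036

Closest pair: (5, -5) and (3, -5) with distance 2.0

The closest pair is (5, -5) and (3, -5) with Euclidean distance 2.0. For 6 points, brute-force pairwise comparison is shown above. For large n, the divide-and-conquer algorithm (sort by x, recurse on halves, check the dividing strip) achieves O(n log n).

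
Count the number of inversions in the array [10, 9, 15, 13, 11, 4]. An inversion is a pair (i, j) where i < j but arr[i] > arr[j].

Finding inversions in [10, 9, 15, 13, 11, 4]:

(0, 1): arr[0]=10 > arr[1]=9
(0, 5): arr[0]=10 > arr[5]=4
(1, 5): arr[1]=9 > arr[5]=4
(2, 3): arr[2]=15 > arr[3]=13
(2, 4): arr[2]=15 > arr[4]=11
(2, 5): arr[2]=15 > arr[5]=4
(3, 4): arr[3]=13 > arr[4]=11
(3, 5): arr[3]=13 > arr[5]=4
(4, 5): arr[4]=11 > arr[5]=4

Total inversions: 9

The array has 9 inversion(s): (0,1), (0,5), (1,5), (2,3), (2,4), (2,5), (3,4), (3,5), (4,5). Each pair (i,j) satisfies i < j and arr[i] > arr[j].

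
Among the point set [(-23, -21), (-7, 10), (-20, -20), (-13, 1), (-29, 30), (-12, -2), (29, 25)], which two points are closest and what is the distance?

Computing all pairwise distances among 7 points:

d((-23, -21), (-7, 10)) = 34.8855
d((-23, -21), (-20, -20)) = 3.1623 <-- minimum
d((-23, -21), (-13, 1)) = 24.1661
d((-23, -21), (-29, 30)) = 51.3517
d((-23, -21), (-12, -2)) = 21.9545
d((-23, -21), (29, 25)) = 69.4262
d((-7, 10), (-20, -20)) = 32.6956
d((-7, 10), (-13, 1)) = 10.8167
d((-7, 10), (-29, 30)) = 29.7321
d((-7, 10), (-12, -2)) = 13.0
d((-7, 10), (29, 25)) = 39.0
d((-20, -20), (-13, 1)) = 22.1359
d((-20, -20), (-29, 30)) = 50.8035
d((-20, -20), (-12, -2)) = 19.6977
d((-20, -20), (29, 25)) = 66.5282
d((-13, 1), (-29, 30)) = 33.121
d((-13, 1), (-12, -2)) = 3.1623 <-- minimum
d((-13, 1), (29, 25)) = 48.3735
d((-29, 30), (-12, -2)) = 36.2353
d((-29, 30), (29, 25)) = 58.2151
d((-12, -2), (29, 25)) = 49.0918

Minimum distance: 3.1623 (tie among 2 pairs: (-23, -21) and (-20, -20); (-13, 1) and (-12, -2))

The minimum Euclidean distance is 3.1623. There is a tie: 2 pairs achieve this minimum — (-23, -21) and (-20, -20); (-13, 1) and (-12, -2). Any of these is a valid closest pair. For 7 points, brute-force pairwise comparison is shown above. For large n, the divide-and-conquer algorithm (sort by x, recurse on halves, check the dividing strip) achieves O(n log n).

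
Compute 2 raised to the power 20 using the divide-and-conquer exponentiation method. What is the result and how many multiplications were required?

Computing 2^20 by squaring (build up from 2^1; each line after the first costs one multiplication):

2^1 = 2
2^2 = (2^1)^2 = 2^2 = 4
2^4 = (2^2)^2 = 4^2 = 16
2^5 = 2 * 2^4 = 2 * 16 = 32
2^10 = (2^5)^2 = 32^2 = 1024
2^20 = (2^10)^2 = 1024^2 = 1048576

Result: 1048576
Multiplications needed: 5 (5 lines after 2^1)

2^20 = 1048576. Using exponentiation by squaring, this requires 5 multiplications. The key idea: if the exponent is even, square the half-power; if odd, multiply by the base once.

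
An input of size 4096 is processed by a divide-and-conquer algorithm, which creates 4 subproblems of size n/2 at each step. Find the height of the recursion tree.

For divide and conquer with division factor 2:

Problem sizes at each level:
Level 0: 4096
Level 1: 2048
Level 2: 1024
Level 3: 512
Level 4: 256
Level 5: 128
Level 6: 64
Level 7: 32
Level 8: 16
Level 9: 8
Level 10: 4
Level 11: 2
Level 12: 1

The root is level 0 and the size-1 base case is level 12 (the tree spans levels 0 through 12, i.e. 13 levels counting the root), so the depth is the number of divisions: log_2(4096) = 12

The recursion tree depth is log_2(4096) = 12. At each level, the problem size is divided by 2, so it takes 12 divisions to reduce to a base case of size 1. The algorithm makes 4 recursive calls at each level.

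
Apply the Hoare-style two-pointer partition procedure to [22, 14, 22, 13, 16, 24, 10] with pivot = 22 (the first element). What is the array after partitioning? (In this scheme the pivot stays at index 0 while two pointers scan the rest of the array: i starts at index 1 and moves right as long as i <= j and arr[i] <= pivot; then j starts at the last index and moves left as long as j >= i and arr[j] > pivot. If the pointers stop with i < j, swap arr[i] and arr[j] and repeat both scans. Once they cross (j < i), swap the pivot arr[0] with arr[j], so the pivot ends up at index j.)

Hoare-style two-pointer partition with pivot = 22:

Initial array: [22, 14, 22, 13, 16, 24, 10]

Pointers start at i = 1, j = 6.
i stops at index 5 (arr[5]=24 > 22), j stops at index 6 (arr[6]=10 <= 22): swap arr[5] and arr[6], array becomes [22, 14, 22, 13, 16, 10, 24]
i ends at 6, j ends at 5: the pointers have crossed (j < i), so scanning stops.

Swap pivot arr[0] with arr[5] to place pivot at position 5: [10, 14, 22, 13, 16, 22, 24]
Pivot position: 5

After partitioning with pivot 22, the array becomes [10, 14, 22, 13, 16, 22, 24]. The pivot is placed at index 5. All elements to the left of the pivot are <= 22, and all elements to the right are > 22.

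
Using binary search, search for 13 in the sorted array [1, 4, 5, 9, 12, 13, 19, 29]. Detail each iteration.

Binary search for 13 in [1, 4, 5, 9, 12, 13, 19, 29]:

lo=0, hi=7, mid=3, arr[mid]=9 -> 9 < 13, search right half
lo=4, hi=7, mid=5, arr[mid]=13 -> Found target at index 5!

Binary search finds 13 at index 5 after 2 comparisons. The search repeatedly halves the search space by comparing with the middle element.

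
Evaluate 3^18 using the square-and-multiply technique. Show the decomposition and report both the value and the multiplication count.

Computing 3^18 by squaring (build up from 3^1; each line after the first costs one multiplication):

3^1 = 3
3^2 = (3^1)^2 = 3^2 = 9
3^4 = (3^2)^2 = 9^2 = 81
3^8 = (3^4)^2 = 81^2 = 6561
3^9 = 3 * 3^8 = 3 * 6561 = 19683
3^18 = (3^9)^2 = 19683^2 = 387420489

Result: 387420489
Multiplications needed: 5 (5 lines after 3^1)

3^18 = 387420489. Using exponentiation by squaring, this requires 5 multiplications. The key idea: if the exponent is even, square the half-power; if odd, multiply by the base once.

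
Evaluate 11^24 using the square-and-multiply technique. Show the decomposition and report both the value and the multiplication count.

Computing 11^24 by squaring (build up from 11^1; each line after the first costs one multiplication):

11^1 = 11
11^2 = (11^1)^2 = 11^2 = 121
11^3 = 11 * 11^2 = 11 * 121 = 1331
11^6 = (11^3)^2 = 1331^2 = 1771561
11^12 = (11^6)^2 = 1771561^2 = 3138428376721
11^24 = (11^12)^2 = 3138428376721^2 = 9849732675807611094711841

Result: 9849732675807611094711841
Multiplications needed: 5 (5 lines after 11^1)

11^24 = 9849732675807611094711841. Using exponentiation by squaring, this requires 5 multiplications. The key idea: if the exponent is even, square the half-power; if odd, multiply by the base once.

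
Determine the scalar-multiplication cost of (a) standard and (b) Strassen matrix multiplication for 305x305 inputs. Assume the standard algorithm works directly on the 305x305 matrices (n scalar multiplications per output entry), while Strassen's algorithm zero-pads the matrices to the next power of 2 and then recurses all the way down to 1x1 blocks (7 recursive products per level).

Matrix multiplication for 305x305 matrices:

Strassen's algorithm requires power-of-2 dimensions. Pad 305x305 to 512x512 (next power of 2).

Standard algorithm: 305^3 = 28372625 multiplications
Strassen's algorithm: 7^(log2(512)) = 7^9 = 40353607 multiplications
Difference: 28372625 - 40353607 = -11980982 (Strassen uses MORE here due to padding overhead — for small or just-over-power-of-2 n, padding can outweigh the per-level savings)

Standard: 28372625 multiplications (305^3). Strassen: 40353607 multiplications (7^9, after padding to 512x512). Strassen reduces 8 recursive multiplications to 7 at each level.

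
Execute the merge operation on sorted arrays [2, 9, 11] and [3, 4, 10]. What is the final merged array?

Merging process:

Compare 2 vs 3: take 2 from left. Merged: [2]
Compare 9 vs 3: take 3 from right. Merged: [2, 3]
Compare 9 vs 4: take 4 from right. Merged: [2, 3, 4]
Compare 9 vs 10: take 9 from left. Merged: [2, 3, 4, 9]
Compare 11 vs 10: take 10 from right. Merged: [2, 3, 4, 9, 10]
Append remaining from left: [11]. Merged: [2, 3, 4, 9, 10, 11]

Final merged array: [2, 3, 4, 9, 10, 11]
Total comparisons: 5

The merged array is [2, 3, 4, 9, 10, 11], requiring 5 comparisons. The merge step runs in O(n) time where n is the total number of elements.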